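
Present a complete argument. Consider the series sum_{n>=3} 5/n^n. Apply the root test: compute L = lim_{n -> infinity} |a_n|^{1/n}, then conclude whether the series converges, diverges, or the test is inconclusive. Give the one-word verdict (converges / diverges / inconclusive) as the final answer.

Let a_n denote the general term. Form |a_n|^(1/n) and simplify:
|a_n|^(1/n) = 5^(1/n)/n
Take the limit as n -> infinity: L = 0.
Since L = 0 < 1, the root test implies convergence.

converges


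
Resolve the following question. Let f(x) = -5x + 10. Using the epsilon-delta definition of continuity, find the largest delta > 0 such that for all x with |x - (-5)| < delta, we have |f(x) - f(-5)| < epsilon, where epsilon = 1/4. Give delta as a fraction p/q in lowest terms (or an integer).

We compute f(-5) = -5*(-5) + 10 = 35.
|f(x) - f(-5)| = |-5x + 10 - (35)| = |-5(x - (-5))| = 5|x - (-5)|.
We need 5|x - (-5)| < 1/4, i.e. |x - (-5)| < 1/4 / 5 = 1/20.
So any delta <= 1/20 works. Conversely, if delta > 1/20, then x = -5 + 1/20 satisfies |x - (-5)| = 1/20 < delta but |f(x) - f(-5)| = 5 * 1/20 = 1/4, which is not < 1/4; so no larger delta works.
Hence the largest such delta is 1/20.

1/20


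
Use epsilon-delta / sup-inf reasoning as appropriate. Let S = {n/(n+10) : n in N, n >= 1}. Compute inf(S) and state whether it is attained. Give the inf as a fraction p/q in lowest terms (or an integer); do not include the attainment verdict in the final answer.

Analysis:
- Values: 1/11, 1/6, 3/13, 2/7, ... strictly increasing.
- Minimum is 1/11 (n=1); inf = 1/11 (attained).
- n/(n+10) = 1 - 10/(n+10) -> 1 from below as n -> infinity, and never equals 1.
- So sup = 1 (not attained).
Conclusion: inf(S) = 1/11, attained in S.

1/11


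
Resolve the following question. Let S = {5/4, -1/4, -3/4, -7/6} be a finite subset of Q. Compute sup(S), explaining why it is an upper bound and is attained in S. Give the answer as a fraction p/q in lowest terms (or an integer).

S is finite, so sup(S) = max(S).
Sorted decreasing:
5/4, -1/4, -3/4, -7/6
The extremum is 5/4.
For every x in S, x <= 5/4. And 5/4 is in S, so it is attained.
Therefore sup(S) = 5/4.

5/4


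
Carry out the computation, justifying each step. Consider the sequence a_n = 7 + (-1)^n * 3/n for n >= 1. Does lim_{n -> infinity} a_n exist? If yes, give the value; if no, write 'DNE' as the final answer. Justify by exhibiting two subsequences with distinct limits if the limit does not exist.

Examine the behaviour of a_n along subsequences.
Even-n subsequence a_{2k} = 7 + 3/(2k) -> 7. Odd-n subsequence a_{2k+1} = 7 - 3/(2k+1) -> 7. Both tend to 7, which suggests the limit is 7; verify directly.
|a_n - 7| = |(-1)^n * 3/n| = 3/n for every n >= 1.
Given epsilon > 0, choose a positive integer N > 3/epsilon. Then for all n >= N, |a_n - 7| = 3/n <= 3/N < epsilon.
So by the definition of the limit, lim a_n exists and equals 7.

7


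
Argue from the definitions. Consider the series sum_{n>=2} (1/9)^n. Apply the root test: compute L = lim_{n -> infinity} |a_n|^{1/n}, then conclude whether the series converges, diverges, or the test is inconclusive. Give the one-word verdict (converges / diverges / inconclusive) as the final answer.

Let a_n denote the general term. Form |a_n|^(1/n) and simplify:
|a_n|^(1/n) = 1/9
Take the limit as n -> infinity: L = 1/9.
Since L = 1/9 < 1, the root test implies convergence.

converges


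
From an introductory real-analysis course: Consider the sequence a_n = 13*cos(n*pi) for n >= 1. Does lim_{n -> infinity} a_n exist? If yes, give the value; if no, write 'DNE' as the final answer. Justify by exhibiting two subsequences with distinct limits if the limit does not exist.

Examine the behaviour of a_n along subsequences.
cos(n*pi) = (-1)^n, so a_n = 13*(-1)^n. a_{2k} = 13 -> 13. a_{2k+1} = -13 -> -13.
Since these two subsequential limits are 13 and -13, distinct, the full sequence cannot converge (a convergent sequence has all subsequences tending to the same limit). So lim a_n does not exist.

DNE


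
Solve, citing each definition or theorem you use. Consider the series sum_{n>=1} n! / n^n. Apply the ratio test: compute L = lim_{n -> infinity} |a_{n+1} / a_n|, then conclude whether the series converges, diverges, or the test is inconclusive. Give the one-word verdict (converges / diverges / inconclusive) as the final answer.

Let a_n denote the general term. Form the ratio a_{n+1}/a_n and simplify:
a_{n+1}/a_n = (n/(n + 1))^n
Take the limit as n -> infinity: L = exp(-1).
Since L = exp(-1) < 1, the ratio test implies the series converges.

converges


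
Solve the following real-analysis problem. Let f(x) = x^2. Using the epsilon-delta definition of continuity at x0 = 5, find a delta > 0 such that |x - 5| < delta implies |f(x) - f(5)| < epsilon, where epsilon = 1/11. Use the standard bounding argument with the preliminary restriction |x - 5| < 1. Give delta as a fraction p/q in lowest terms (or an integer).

Factor: |x^2 - (5)^2| = |x - 5| * |x + 5|.
Impose |x - 5| < 1 first. Then |x + 5| = |(x - 5) + 2*(5)| <= |x - 5| + 2*|5| < 1 + 10 = 11.
So |x^2 - (5)^2| < delta * 11.
We need delta * 11 <= 1/11, i.e. delta <= 1/11/11 = 1/121.
Since 1/121 < 1, this is tighter than 1; take delta = 1/121.
So delta = 1/121 works.

1/121


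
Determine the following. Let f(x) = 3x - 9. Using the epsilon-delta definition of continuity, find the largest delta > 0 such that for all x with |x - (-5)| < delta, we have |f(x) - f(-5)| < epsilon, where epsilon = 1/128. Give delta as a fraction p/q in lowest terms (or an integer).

We compute f(-5) = 3*(-5) - 9 = -24.
|f(x) - f(-5)| = |3x - 9 - (-24)| = |3(x - (-5))| = 3|x - (-5)|.
We need 3|x - (-5)| < 1/128, i.e. |x - (-5)| < 1/128 / 3 = 1/384.
So any delta <= 1/384 works. Conversely, if delta > 1/384, then x = -5 + 1/384 satisfies |x - (-5)| = 1/384 < delta but |f(x) - f(-5)| = 3 * 1/384 = 1/128, which is not < 1/128; so no larger delta works.
Hence the largest such delta is 1/384.

1/384


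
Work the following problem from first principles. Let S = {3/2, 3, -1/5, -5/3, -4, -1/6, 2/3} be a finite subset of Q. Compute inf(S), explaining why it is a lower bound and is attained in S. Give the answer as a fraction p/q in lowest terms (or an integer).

S is finite, so inf(S) = min(S).
Sorted increasing:
-4, -5/3, -1/5, -1/6, 2/3, 3/2, 3
The extremum is -4.
For every x in S, x >= -4. And -4 is in S, so it is attained.
Therefore inf(S) = -4.

-4


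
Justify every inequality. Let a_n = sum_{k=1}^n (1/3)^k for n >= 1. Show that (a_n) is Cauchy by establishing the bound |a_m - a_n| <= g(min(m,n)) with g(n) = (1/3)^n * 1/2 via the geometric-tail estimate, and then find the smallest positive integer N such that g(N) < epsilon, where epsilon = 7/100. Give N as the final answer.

For m > n >= 1: |a_m - a_n| = sum_{k=n+1}^m (1/3)^k < sum_{k=n+1}^infinity (1/3)^k = (1/3)^(n+1) / (1 - 1/3) = (1/3)^n * (1/3) * (3/2) = (1/3)^n * 1/2.
So g(n) = (1/3)^n / 2. Since g(n) -> 0, (a_n) is Cauchy.
Now solve g(N) < 7/100: (1/3)^N / 2 < 7/100 <=> 3^N > 1 / (2 * 7/100) = 50/7.
Check powers of 3: 3^1 = 3 <= 50/7, 3^2 = 9 > 50/7.
So the smallest such N is 2. Check: g(2) = 1/(2 * 9) = 1/18 < 7/100.

2


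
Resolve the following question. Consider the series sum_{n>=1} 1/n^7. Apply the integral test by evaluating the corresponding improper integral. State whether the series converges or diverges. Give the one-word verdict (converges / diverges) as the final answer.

Let f(x) = x^(-7). Then f is positive, continuous, and decreasing on [1, infinity), so the integral test applies.
Compute the improper integral int_{1}^infinity f(x) dx:
  antiderivative F(x) = -1/(6*x^6).
  As x -> infinity, F(x) -> 0 (since p = 7 > 1).
  So int = F(infinity) - F(1) = 0 - (-1/6) = 1/6.
  Finite, so by the integral test, the series converges.

converges


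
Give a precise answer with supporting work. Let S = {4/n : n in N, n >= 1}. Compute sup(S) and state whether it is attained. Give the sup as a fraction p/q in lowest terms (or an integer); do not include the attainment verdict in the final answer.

Analysis:
- Values: 4, 2, 4/3, 1, ... strictly decreasing.
- The maximum is 4 (n=1); sup = 4 (attained).
- The set is bounded below by 0; 4/n -> 0 so 0 is the greatest lower bound.
- 0 is not in the set, so inf = 0 is not attained.
Conclusion: sup(S) = 4, attained in S.

4


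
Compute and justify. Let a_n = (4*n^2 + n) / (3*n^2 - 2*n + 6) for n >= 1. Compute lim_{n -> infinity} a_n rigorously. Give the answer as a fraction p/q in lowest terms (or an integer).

Divide numerator and denominator by n^2, the highest power:
numerator / n^2 = 4 + 1/n
denominator / n^2 = 3 - 2/n + 6/n^2
As n -> infinity, all terms of the form c/n^k (k >= 1) tend to 0.
So numerator / n^2 -> 4 and denominator / n^2 -> 3.
Therefore lim a_n = 4/3.

4/3


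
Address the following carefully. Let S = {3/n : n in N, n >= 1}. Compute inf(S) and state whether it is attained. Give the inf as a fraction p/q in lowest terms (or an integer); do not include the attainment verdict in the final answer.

Analysis:
- Values: 3, 3/2, 1, 3/4, ... strictly decreasing.
- The maximum is 3 (n=1); sup = 3 (attained).
- The set is bounded below by 0; 3/n -> 0 so 0 is the greatest lower bound.
- 0 is not in the set, so inf = 0 is not attained.
Conclusion: inf(S) = 0, not attained in S.

0


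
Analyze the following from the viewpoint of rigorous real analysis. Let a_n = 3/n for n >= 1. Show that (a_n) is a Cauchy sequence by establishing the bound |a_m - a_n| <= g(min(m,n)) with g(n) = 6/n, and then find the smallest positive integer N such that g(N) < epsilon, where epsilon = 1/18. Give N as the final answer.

For any m, n >= 1, by the triangle inequality:
|a_m - a_n| = |3/m - 3/n| <= 3*1/m + 3*1/n <= 6/min(m,n).
So g(n) = 6/n bounds the Cauchy difference. Since g(n) -> 0, (a_n) is Cauchy.
Now solve g(N) < 1/18: 6/N < 1/18 <=> N > 6 / (1/18) = 108.
The smallest integer strictly greater than 108 is N = 109.
Check: g(109) = 6/109 = 6/109 < 1/18; g(108) = 1/18 >= 1/18. So N = 109.

109


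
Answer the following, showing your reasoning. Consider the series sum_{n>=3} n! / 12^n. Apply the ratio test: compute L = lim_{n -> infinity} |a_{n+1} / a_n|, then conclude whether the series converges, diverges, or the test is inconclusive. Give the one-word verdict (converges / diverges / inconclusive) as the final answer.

Let a_n denote the general term. Form the ratio a_{n+1}/a_n and simplify:
a_{n+1}/a_n = n/12 + 1/12
Take the limit as n -> infinity: L = infinity.
Since L = infinity > 1 (or L = infinity), the ratio test implies the series diverges.

diverges


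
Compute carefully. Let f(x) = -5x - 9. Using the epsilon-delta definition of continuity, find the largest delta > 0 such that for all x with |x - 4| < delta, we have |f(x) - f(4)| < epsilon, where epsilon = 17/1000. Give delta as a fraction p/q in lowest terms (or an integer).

We compute f(4) = -5*(4) - 9 = -29.
|f(x) - f(4)| = |-5x - 9 - (-29)| = |-5(x - 4)| = 5|x - 4|.
We need 5|x - 4| < 17/1000, i.e. |x - 4| < 17/1000 / 5 = 17/5000.
So any delta <= 17/5000 works. Conversely, if delta > 17/5000, then x = 4 + 17/5000 satisfies |x - 4| = 17/5000 < delta but |f(x) - f(4)| = 5 * 17/5000 = 17/1000, which is not < 17/1000; so no larger delta works.
Hence the largest such delta is 17/5000.

17/5000


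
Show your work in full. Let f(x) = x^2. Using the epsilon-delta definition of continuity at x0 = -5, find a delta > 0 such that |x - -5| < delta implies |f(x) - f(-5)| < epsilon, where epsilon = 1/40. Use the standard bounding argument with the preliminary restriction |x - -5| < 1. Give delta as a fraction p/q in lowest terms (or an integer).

Factor: |x^2 - (-5)^2| = |x - -5| * |x + -5|.
Impose |x - -5| < 1 first. Then |x + -5| = |(x - -5) + 2*(-5)| <= |x - -5| + 2*|-5| < 1 + 10 = 11.
So |x^2 - (-5)^2| < delta * 11.
We need delta * 11 <= 1/40, i.e. delta <= 1/40/11 = 1/440.
Since 1/440 < 1, this is tighter than 1; take delta = 1/440.
So delta = 1/440 works.

1/440


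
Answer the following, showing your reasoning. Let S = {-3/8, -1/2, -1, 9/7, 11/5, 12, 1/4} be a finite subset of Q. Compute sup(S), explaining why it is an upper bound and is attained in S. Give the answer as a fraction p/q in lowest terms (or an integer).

S is finite, so sup(S) = max(S).
Sorted decreasing:
12, 11/5, 9/7, 1/4, -3/8, -1/2, -1
The extremum is 12.
For every x in S, x <= 12. And 12 is in S, so it is attained.
Therefore sup(S) = 12.

12


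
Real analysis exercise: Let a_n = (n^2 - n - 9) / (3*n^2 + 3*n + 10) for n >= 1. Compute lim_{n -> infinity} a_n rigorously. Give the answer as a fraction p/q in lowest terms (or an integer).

Divide numerator and denominator by n^2, the highest power:
numerator / n^2 = 1 - 1/n - 9/n^2
denominator / n^2 = 3 + 3/n + 10/n^2
As n -> infinity, all terms of the form c/n^k (k >= 1) tend to 0.
So numerator / n^2 -> 1 and denominator / n^2 -> 3.
Therefore lim a_n = 1/3.

1/3


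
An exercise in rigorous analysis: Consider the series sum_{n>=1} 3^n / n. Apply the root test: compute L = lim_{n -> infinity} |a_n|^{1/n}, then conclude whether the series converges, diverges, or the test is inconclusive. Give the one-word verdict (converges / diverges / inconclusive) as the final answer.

Let a_n denote the general term. Form |a_n|^(1/n) and simplify:
|a_n|^(1/n) = 3/n^(1/n)
Take the limit as n -> infinity: L = 3.
Since L = 3 > 1, the root test implies divergence.

diverges


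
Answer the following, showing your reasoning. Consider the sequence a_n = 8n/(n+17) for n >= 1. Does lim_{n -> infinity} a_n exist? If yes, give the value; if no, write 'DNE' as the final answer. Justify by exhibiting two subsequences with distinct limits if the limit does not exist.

Examine the behaviour of a_n along subsequences.
Even-n subsequence a_{2k} = 8(2k)/(2k+17) -> 8. Odd-n subsequence a_{2k+1} = 8(2k+1)/(2k+18) -> 8. Both tend to 8, which suggests the limit is 8; verify directly.
|a_n - 8| = |8n - 8(n+17)| / (n+17) = 136/(n+17) < 136/n for every n >= 1.
Given epsilon > 0, choose a positive integer N > 136/epsilon. Then for all n >= N, |a_n - 8| < 136/n <= 136/N < epsilon.
So by the definition of the limit, lim a_n exists and equals 8.

8


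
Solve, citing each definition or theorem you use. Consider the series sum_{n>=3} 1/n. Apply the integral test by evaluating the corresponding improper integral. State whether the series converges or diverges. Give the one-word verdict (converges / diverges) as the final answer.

Let f(x) = 1/x. Then f is positive, continuous, and decreasing on [3, infinity), so the integral test applies.
Compute the improper integral int_{3}^infinity f(x) dx:
  antiderivative F(x) = log(x).
  As x -> infinity, log(x) -> infinity.
  So int = infinity - log(3) = infinity. By the integral test, the series diverges.

diverges


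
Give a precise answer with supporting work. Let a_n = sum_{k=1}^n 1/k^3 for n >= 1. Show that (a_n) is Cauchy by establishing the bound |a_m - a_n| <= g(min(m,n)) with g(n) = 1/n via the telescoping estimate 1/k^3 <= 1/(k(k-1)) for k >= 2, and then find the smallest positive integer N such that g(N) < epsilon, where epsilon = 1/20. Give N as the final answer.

For m > n >= 1: |a_m - a_n| = sum_{k=n+1}^m 1/k^3.
Use 1/k^3 <= 1/(k(k-1)) = 1/(k-1) - 1/k for k >= 2 (which holds since k^3 >= k^2 >= k(k-1) for k >= 2):
sum_{k=n+1}^m 1/k^3 <= sum_{k=n+1}^m (1/(k-1) - 1/k) = 1/n - 1/m <= 1/n.
By symmetry the same bound holds with n,m swapped, so |a_m - a_n| <= 1/min(m,n) = g(min(m,n)). Since g(n) -> 0, (a_n) is Cauchy.
Now solve g(N) < 1/20: 1/N < 1/20 <=> N > 1/(1/20) = 20.
The smallest integer strictly greater than 20 is N = 21.
Check: g(21) = 1/21 < 1/20; g(20) = 1/20 >= 1/20. So N = 21.

21


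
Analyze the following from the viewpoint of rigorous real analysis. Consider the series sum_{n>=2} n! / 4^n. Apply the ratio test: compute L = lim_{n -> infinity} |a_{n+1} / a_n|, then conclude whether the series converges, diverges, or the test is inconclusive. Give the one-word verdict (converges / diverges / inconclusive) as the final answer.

Let a_n denote the general term. Form the ratio a_{n+1}/a_n and simplify:
a_{n+1}/a_n = n/4 + 1/4
Take the limit as n -> infinity: L = infinity.
Since L = infinity > 1 (or L = infinity), the ratio test implies the series diverges.

diverges


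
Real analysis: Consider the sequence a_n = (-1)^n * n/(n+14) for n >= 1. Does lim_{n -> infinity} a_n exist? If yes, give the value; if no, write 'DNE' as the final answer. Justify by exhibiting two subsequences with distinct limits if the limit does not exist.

Examine the behaviour of a_n along subsequences.
a_{2k} = 2k/(2k+14) -> 1. a_{2k+1} = -(2k+1)/(2k+15) -> -1.
Since these two subsequential limits are 1 and -1, distinct, the full sequence cannot converge (a convergent sequence has all subsequences tending to the same limit). So lim a_n does not exist.

DNE


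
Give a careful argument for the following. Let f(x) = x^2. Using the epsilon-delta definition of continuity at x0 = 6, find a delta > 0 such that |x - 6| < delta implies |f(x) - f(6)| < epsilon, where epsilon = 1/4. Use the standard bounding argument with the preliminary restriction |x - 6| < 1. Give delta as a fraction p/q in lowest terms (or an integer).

Factor: |x^2 - (6)^2| = |x - 6| * |x + 6|.
Impose |x - 6| < 1 first. Then |x + 6| = |(x - 6) + 2*(6)| <= |x - 6| + 2*|6| < 1 + 12 = 13.
So |x^2 - (6)^2| < delta * 13.
We need delta * 13 <= 1/4, i.e. delta <= 1/4/13 = 1/52.
Since 1/52 < 1, this is tighter than 1; take delta = 1/52.
So delta = 1/52 works.

1/52


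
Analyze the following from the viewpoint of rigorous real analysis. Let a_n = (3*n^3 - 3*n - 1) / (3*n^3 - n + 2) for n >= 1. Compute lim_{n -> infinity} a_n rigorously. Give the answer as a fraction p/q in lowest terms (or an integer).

Divide numerator and denominator by n^3, the highest power:
numerator / n^3 = 3 - 3/n^2 - 1/n^3
denominator / n^3 = 3 - 1/n^2 + 2/n^3
As n -> infinity, all terms of the form c/n^k (k >= 1) tend to 0.
So numerator / n^3 -> 3 and denominator / n^3 -> 3.
Therefore lim a_n = 1.

1


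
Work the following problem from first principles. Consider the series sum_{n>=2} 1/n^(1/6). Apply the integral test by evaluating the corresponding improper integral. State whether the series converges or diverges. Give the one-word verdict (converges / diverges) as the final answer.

Let f(x) = x^(-1/6). Then f is positive, continuous, and decreasing on [2, infinity), so the integral test applies.
Compute the improper integral int_{2}^infinity f(x) dx:
  antiderivative F(x) = 6*x^(5/6)/5.
  As x -> infinity, F(x) -> infinity (since p = 1/6 < 1).
  So the integral diverges. By the integral test, the series diverges.

diverges


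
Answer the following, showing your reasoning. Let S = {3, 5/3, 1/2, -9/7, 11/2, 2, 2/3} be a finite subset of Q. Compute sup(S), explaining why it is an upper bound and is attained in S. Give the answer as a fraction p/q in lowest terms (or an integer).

S is finite, so sup(S) = max(S).
Sorted decreasing:
11/2, 3, 2, 5/3, 2/3, 1/2, -9/7
The extremum is 11/2.
For every x in S, x <= 11/2. And 11/2 is in S, so it is attained.
Therefore sup(S) = 11/2.

11/2


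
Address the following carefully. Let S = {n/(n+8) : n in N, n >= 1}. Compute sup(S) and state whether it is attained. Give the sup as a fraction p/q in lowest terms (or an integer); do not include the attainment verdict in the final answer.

Analysis:
- Values: 1/9, 1/5, 3/11, 1/3, ... strictly increasing.
- Minimum is 1/9 (n=1); inf = 1/9 (attained).
- n/(n+8) = 1 - 8/(n+8) -> 1 from below as n -> infinity, and never equals 1.
- So sup = 1 (not attained).
Conclusion: sup(S) = 1, not attained in S.

1


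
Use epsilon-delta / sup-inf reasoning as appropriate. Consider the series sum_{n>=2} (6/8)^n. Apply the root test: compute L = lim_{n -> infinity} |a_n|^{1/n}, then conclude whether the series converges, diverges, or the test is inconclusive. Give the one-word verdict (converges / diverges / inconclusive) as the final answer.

Let a_n denote the general term. Form |a_n|^(1/n) and simplify:
|a_n|^(1/n) = 3/4
Take the limit as n -> infinity: L = 3/4.
Since L = 3/4 < 1, the root test implies convergence.

converges


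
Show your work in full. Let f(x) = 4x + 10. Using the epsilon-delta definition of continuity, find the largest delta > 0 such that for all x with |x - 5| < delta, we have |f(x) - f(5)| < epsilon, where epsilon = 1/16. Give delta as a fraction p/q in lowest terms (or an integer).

We compute f(5) = 4*(5) + 10 = 30.
|f(x) - f(5)| = |4x + 10 - (30)| = |4(x - 5)| = 4|x - 5|.
We need 4|x - 5| < 1/16, i.e. |x - 5| < 1/16 / 4 = 1/64.
So any delta <= 1/64 works. Conversely, if delta > 1/64, then x = 5 + 1/64 satisfies |x - 5| = 1/64 < delta but |f(x) - f(5)| = 4 * 1/64 = 1/16, which is not < 1/16; so no larger delta works.
Hence the largest such delta is 1/64.

1/64


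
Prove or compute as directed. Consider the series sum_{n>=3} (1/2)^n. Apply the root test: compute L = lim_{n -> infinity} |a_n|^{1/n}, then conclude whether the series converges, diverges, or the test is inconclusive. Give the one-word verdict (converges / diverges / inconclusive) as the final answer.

Let a_n denote the general term. Form |a_n|^(1/n) and simplify:
|a_n|^(1/n) = 1/2
Take the limit as n -> infinity: L = 1/2.
Since L = 1/2 < 1, the root test implies convergence.

converges


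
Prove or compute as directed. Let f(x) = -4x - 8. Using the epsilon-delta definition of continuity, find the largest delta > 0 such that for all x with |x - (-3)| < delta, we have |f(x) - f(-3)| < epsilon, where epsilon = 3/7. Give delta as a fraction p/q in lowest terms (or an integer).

We compute f(-3) = -4*(-3) - 8 = 4.
|f(x) - f(-3)| = |-4x - 8 - (4)| = |-4(x - (-3))| = 4|x - (-3)|.
We need 4|x - (-3)| < 3/7, i.e. |x - (-3)| < 3/7 / 4 = 3/28.
So any delta <= 3/28 works. Conversely, if delta > 3/28, then x = -3 + 3/28 satisfies |x - (-3)| = 3/28 < delta but |f(x) - f(-3)| = 4 * 3/28 = 3/7, which is not < 3/7; so no larger delta works.
Hence the largest such delta is 3/28.

3/28


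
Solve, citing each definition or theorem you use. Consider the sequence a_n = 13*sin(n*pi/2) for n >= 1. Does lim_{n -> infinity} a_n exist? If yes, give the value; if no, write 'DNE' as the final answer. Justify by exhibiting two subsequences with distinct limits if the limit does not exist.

Examine the behaviour of a_n along subsequences.
a_{4k+1} = 13*sin(pi/2 + 2k*pi) = 13 -> 13. a_{4k+3} = 13*sin(3pi/2 + 2k*pi) = -13 -> -13.
Since these two subsequential limits are 13 and -13, distinct, the full sequence cannot converge (a convergent sequence has all subsequences tending to the same limit). So lim a_n does not exist.

DNE


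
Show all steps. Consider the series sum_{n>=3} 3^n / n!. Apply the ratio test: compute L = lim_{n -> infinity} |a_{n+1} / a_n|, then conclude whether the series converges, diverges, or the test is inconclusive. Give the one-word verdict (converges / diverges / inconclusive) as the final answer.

Let a_n denote the general term. Form the ratio a_{n+1}/a_n and simplify:
a_{n+1}/a_n = 3/(n + 1)
Take the limit as n -> infinity: L = 0.
Since L = 0 < 1, the ratio test implies the series converges.

converges


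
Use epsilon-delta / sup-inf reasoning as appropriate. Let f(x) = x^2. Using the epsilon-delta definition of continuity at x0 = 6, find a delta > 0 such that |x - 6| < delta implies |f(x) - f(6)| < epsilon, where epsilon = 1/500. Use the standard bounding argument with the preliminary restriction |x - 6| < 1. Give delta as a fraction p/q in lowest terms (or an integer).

Factor: |x^2 - (6)^2| = |x - 6| * |x + 6|.
Impose |x - 6| < 1 first. Then |x + 6| = |(x - 6) + 2*(6)| <= |x - 6| + 2*|6| < 1 + 12 = 13.
So |x^2 - (6)^2| < delta * 13.
We need delta * 13 <= 1/500, i.e. delta <= 1/500/13 = 1/6500.
Since 1/6500 < 1, this is tighter than 1; take delta = 1/6500.
So delta = 1/6500 works.

1/6500


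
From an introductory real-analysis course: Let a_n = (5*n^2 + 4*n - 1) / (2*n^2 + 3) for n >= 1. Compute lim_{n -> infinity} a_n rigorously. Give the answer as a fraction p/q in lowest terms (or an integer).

Divide numerator and denominator by n^2, the highest power:
numerator / n^2 = 5 + 4/n - 1/n^2
denominator / n^2 = 2 + 3/n^2
As n -> infinity, all terms of the form c/n^k (k >= 1) tend to 0.
So numerator / n^2 -> 5 and denominator / n^2 -> 2.
Therefore lim a_n = 5/2.

5/2


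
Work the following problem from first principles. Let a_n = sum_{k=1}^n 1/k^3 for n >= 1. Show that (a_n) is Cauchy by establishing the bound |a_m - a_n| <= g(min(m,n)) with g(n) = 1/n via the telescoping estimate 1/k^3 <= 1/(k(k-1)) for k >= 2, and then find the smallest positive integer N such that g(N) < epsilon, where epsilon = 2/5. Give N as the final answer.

For m > n >= 1: |a_m - a_n| = sum_{k=n+1}^m 1/k^3.
Use 1/k^3 <= 1/(k(k-1)) = 1/(k-1) - 1/k for k >= 2 (which holds since k^3 >= k^2 >= k(k-1) for k >= 2):
sum_{k=n+1}^m 1/k^3 <= sum_{k=n+1}^m (1/(k-1) - 1/k) = 1/n - 1/m <= 1/n.
By symmetry the same bound holds with n,m swapped, so |a_m - a_n| <= 1/min(m,n) = g(min(m,n)). Since g(n) -> 0, (a_n) is Cauchy.
Now solve g(N) < 2/5: 1/N < 2/5 <=> N > 1/(2/5) = 5/2.
The smallest integer strictly greater than 5/2 is N = 3.
Check: g(3) = 1/3 < 2/5; g(2) = 1/2 >= 2/5. So N = 3.

3


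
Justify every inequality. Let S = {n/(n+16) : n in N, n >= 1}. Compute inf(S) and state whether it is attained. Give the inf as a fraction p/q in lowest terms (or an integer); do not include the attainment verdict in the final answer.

Analysis:
- Values: 1/17, 1/9, 3/19, 1/5, ... strictly increasing.
- Minimum is 1/17 (n=1); inf = 1/17 (attained).
- n/(n+16) = 1 - 16/(n+16) -> 1 from below as n -> infinity, and never equals 1.
- So sup = 1 (not attained).
Conclusion: inf(S) = 1/17, attained in S.

1/17


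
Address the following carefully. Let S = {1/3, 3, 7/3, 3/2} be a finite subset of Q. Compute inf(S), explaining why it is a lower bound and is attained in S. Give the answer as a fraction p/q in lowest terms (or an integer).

S is finite, so inf(S) = min(S).
Sorted increasing:
1/3, 3/2, 7/3, 3
The extremum is 1/3.
For every x in S, x >= 1/3. And 1/3 is in S, so it is attained.
Therefore inf(S) = 1/3.

1/3


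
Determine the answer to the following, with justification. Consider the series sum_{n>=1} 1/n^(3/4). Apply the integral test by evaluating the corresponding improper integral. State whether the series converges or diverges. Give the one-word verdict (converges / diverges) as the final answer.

Let f(x) = x^(-3/4). Then f is positive, continuous, and decreasing on [1, infinity), so the integral test applies.
Compute the improper integral int_{1}^infinity f(x) dx:
  antiderivative F(x) = 4*x^(1/4).
  As x -> infinity, F(x) -> infinity (since p = 3/4 < 1).
  So the integral diverges. By the integral test, the series diverges.

diverges


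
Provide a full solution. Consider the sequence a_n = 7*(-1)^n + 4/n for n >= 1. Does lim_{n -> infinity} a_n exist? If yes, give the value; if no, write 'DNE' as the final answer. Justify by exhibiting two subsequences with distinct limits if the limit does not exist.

Examine the behaviour of a_n along subsequences.
a_{2k} = 7 + 4/(2k) -> 7. a_{2k+1} = -7 + 4/(2k+1) -> -7.
Since these two subsequential limits are 7 and -7, distinct, the full sequence cannot converge (a convergent sequence has all subsequences tending to the same limit). So lim a_n does not exist.

DNE


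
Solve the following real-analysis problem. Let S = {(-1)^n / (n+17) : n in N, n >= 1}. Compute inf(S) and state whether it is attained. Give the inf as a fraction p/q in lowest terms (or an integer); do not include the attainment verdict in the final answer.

Analysis:
- Values: -1/18, 1/19, -1/20, 1/21, -1/22, ...
- Positive terms (even n): 1/(2+17), 1/(4+17), ... decreasing -> max = 1/19 (n=2).
- Negative terms (odd n): -1/(1+17), -1/(3+17), ... increasing -> min = -1/18 (n=1).
- So sup = 1/19 (attained at n=2); inf = -1/18 (attained at n=1).
Conclusion: inf(S) = -1/18, attained in S.

-1/18


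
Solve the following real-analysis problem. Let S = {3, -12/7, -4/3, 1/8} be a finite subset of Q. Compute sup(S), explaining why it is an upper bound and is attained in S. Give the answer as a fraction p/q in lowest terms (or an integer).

S is finite, so sup(S) = max(S).
Sorted decreasing:
3, 1/8, -4/3, -12/7
The extremum is 3.
For every x in S, x <= 3. And 3 is in S, so it is attained.
Therefore sup(S) = 3.

3


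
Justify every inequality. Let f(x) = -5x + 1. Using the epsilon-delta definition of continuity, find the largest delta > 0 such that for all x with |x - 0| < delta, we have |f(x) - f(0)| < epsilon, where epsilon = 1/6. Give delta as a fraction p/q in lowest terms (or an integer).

We compute f(0) = -5*(0) + 1 = 1.
|f(x) - f(0)| = |-5x + 1 - (1)| = |-5(x - 0)| = 5|x - 0|.
We need 5|x - 0| < 1/6, i.e. |x - 0| < 1/6 / 5 = 1/30.
So any delta <= 1/30 works. Conversely, if delta > 1/30, then x = 0 + 1/30 satisfies |x - 0| = 1/30 < delta but |f(x) - f(0)| = 5 * 1/30 = 1/6, which is not < 1/6; so no larger delta works.
Hence the largest such delta is 1/30.

1/30


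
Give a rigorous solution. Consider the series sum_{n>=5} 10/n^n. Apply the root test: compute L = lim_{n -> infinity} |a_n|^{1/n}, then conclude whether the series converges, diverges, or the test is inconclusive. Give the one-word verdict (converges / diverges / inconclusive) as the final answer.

Let a_n denote the general term. Form |a_n|^(1/n) and simplify:
|a_n|^(1/n) = 10^(1/n)/n
Take the limit as n -> infinity: L = 0.
Since L = 0 < 1, the root test implies convergence.

converges


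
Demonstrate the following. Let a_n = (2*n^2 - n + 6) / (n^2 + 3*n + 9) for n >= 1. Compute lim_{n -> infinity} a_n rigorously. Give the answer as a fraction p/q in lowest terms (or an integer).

Divide numerator and denominator by n^2, the highest power:
numerator / n^2 = 2 - 1/n + 6/n^2
denominator / n^2 = 1 + 3/n + 9/n^2
As n -> infinity, all terms of the form c/n^k (k >= 1) tend to 0.
So numerator / n^2 -> 2 and denominator / n^2 -> 1.
Therefore lim a_n = 2.

2


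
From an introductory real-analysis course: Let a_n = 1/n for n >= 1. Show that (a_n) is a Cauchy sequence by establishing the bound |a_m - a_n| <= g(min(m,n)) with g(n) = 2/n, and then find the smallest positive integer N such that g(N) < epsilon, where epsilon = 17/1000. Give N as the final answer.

For any m, n >= 1, by the triangle inequality:
|a_m - a_n| = |1/m - 1/n| <= 1/m + 1/n <= 2/min(m,n).
So g(n) = 2/n bounds the Cauchy difference. Since g(n) -> 0, (a_n) is Cauchy.
Now solve g(N) < 17/1000: 2/N < 17/1000 <=> N > 2 / (17/1000) = 2000/17.
The smallest integer strictly greater than 2000/17 is N = 118.
Check: g(118) = 2/118 = 1/59 < 17/1000; g(117) = 2/117 >= 17/1000. So N = 118.

118


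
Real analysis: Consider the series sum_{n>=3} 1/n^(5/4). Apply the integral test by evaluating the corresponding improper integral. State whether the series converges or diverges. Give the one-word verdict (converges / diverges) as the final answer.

Let f(x) = x^(-5/4). Then f is positive, continuous, and decreasing on [3, infinity), so the integral test applies.
Compute the improper integral int_{3}^infinity f(x) dx:
  antiderivative F(x) = -4/x^(1/4).
  As x -> infinity, F(x) -> 0 (since p = 5/4 > 1).
  So int = F(infinity) - F(3) = 0 - (-4*3^(3/4)/3) = 4*3^(3/4)/3.
  Finite, so by the integral test, the series converges.

converges


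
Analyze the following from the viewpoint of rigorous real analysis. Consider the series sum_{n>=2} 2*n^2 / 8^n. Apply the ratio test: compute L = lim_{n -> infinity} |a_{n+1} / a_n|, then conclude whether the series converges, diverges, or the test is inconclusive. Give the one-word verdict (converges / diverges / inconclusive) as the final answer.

Let a_n denote the general term. Form the ratio a_{n+1}/a_n and simplify:
a_{n+1}/a_n = (n + 1)^2/(8*n^2)
Take the limit as n -> infinity: L = 1/8.
Since L = 1/8 < 1, the ratio test implies the series converges.

converges


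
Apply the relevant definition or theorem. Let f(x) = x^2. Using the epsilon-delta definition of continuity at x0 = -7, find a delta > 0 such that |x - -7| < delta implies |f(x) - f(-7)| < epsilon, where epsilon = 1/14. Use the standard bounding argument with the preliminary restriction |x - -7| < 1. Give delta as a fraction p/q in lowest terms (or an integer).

Factor: |x^2 - (-7)^2| = |x - -7| * |x + -7|.
Impose |x - -7| < 1 first. Then |x + -7| = |(x - -7) + 2*(-7)| <= |x - -7| + 2*|-7| < 1 + 14 = 15.
So |x^2 - (-7)^2| < delta * 15.
We need delta * 15 <= 1/14, i.e. delta <= 1/14/15 = 1/210.
Since 1/210 < 1, this is tighter than 1; take delta = 1/210.
So delta = 1/210 works.

1/210


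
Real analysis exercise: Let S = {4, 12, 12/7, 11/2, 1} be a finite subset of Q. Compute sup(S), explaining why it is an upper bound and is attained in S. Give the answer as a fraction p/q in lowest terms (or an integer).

S is finite, so sup(S) = max(S).
Sorted decreasing:
12, 11/2, 4, 12/7, 1
The extremum is 12.
For every x in S, x <= 12. And 12 is in S, so it is attained.
Therefore sup(S) = 12.

12


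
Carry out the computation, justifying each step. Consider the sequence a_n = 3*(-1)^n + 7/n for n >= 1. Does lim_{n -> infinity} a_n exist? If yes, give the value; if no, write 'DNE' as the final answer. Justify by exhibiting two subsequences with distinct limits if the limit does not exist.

Examine the behaviour of a_n along subsequences.
a_{2k} = 3 + 7/(2k) -> 3. a_{2k+1} = -3 + 7/(2k+1) -> -3.
Since these two subsequential limits are 3 and -3, distinct, the full sequence cannot converge (a convergent sequence has all subsequences tending to the same limit). So lim a_n does not exist.

DNE


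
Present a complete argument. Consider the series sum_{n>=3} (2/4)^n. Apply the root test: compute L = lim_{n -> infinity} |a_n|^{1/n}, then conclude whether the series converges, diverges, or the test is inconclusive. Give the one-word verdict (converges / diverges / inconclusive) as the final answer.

Let a_n denote the general term. Form |a_n|^(1/n) and simplify:
|a_n|^(1/n) = 1/2
Take the limit as n -> infinity: L = 1/2.
Since L = 1/2 < 1, the root test implies convergence.

converges


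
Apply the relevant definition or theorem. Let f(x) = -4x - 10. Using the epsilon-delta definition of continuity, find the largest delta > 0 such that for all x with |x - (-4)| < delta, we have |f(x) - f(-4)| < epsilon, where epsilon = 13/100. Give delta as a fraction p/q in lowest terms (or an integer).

We compute f(-4) = -4*(-4) - 10 = 6.
|f(x) - f(-4)| = |-4x - 10 - (6)| = |-4(x - (-4))| = 4|x - (-4)|.
We need 4|x - (-4)| < 13/100, i.e. |x - (-4)| < 13/100 / 4 = 13/400.
So any delta <= 13/400 works. Conversely, if delta > 13/400, then x = -4 + 13/400 satisfies |x - (-4)| = 13/400 < delta but |f(x) - f(-4)| = 4 * 13/400 = 13/100, which is not < 13/100; so no larger delta works.
Hence the largest such delta is 13/400.

13/400


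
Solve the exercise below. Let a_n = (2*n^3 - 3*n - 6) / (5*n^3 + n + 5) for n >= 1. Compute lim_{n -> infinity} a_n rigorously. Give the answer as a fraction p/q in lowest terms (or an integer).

Divide numerator and denominator by n^3, the highest power:
numerator / n^3 = 2 - 3/n^2 - 6/n^3
denominator / n^3 = 5 + n^(-2) + 5/n^3
As n -> infinity, all terms of the form c/n^k (k >= 1) tend to 0.
So numerator / n^3 -> 2 and denominator / n^3 -> 5.
Therefore lim a_n = 2/5.

2/5


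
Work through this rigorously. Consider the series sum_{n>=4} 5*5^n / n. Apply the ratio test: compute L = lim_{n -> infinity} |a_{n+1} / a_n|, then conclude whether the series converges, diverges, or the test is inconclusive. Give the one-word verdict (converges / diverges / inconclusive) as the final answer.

Let a_n denote the general term. Form the ratio a_{n+1}/a_n and simplify:
a_{n+1}/a_n = 5*n/(n + 1)
Take the limit as n -> infinity: L = 5.
Since L = 5 > 1 (or L = infinity), the ratio test implies the series diverges.

diverges


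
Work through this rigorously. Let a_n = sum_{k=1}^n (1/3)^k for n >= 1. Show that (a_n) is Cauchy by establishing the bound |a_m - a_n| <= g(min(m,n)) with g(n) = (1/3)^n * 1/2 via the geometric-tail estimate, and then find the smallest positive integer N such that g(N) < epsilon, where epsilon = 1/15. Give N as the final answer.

For m > n >= 1: |a_m - a_n| = sum_{k=n+1}^m (1/3)^k < sum_{k=n+1}^infinity (1/3)^k = (1/3)^(n+1) / (1 - 1/3) = (1/3)^n * (1/3) * (3/2) = (1/3)^n * 1/2.
So g(n) = (1/3)^n / 2. Since g(n) -> 0, (a_n) is Cauchy.
Now solve g(N) < 1/15: (1/3)^N / 2 < 1/15 <=> 3^N > 1 / (2 * 1/15) = 15/2.
Check powers of 3: 3^1 = 3 <= 15/2, 3^2 = 9 > 15/2.
So the smallest such N is 2. Check: g(2) = 1/(2 * 9) = 1/18 < 1/15.

2


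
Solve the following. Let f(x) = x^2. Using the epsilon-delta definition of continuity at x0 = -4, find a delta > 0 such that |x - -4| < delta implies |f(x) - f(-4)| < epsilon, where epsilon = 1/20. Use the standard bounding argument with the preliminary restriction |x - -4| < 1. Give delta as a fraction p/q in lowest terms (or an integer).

Factor: |x^2 - (-4)^2| = |x - -4| * |x + -4|.
Impose |x - -4| < 1 first. Then |x + -4| = |(x - -4) + 2*(-4)| <= |x - -4| + 2*|-4| < 1 + 8 = 9.
So |x^2 - (-4)^2| < delta * 9.
We need delta * 9 <= 1/20, i.e. delta <= 1/20/9 = 1/180.
Since 1/180 < 1, this is tighter than 1; take delta = 1/180.
So delta = 1/180 works.

1/180


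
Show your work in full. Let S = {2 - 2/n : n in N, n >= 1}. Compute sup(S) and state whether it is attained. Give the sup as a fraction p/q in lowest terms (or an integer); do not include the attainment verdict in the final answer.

Analysis:
- Values: 0, 1, 4/3, 3/2, ... strictly increasing.
- Minimum is 0 (n=1); inf = 0 (attained).
- 2 - 2/n -> 2 from below; sup = 2, not attained.
Conclusion: sup(S) = 2, not attained in S.

2


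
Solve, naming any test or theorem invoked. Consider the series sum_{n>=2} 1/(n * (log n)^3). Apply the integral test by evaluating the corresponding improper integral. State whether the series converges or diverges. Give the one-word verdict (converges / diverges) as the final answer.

Let f(x) = 1/(x*log(x)^3). Then f is positive, continuous, and decreasing on [2, infinity), so the integral test applies.
Compute the improper integral int_{2}^infinity f(x) dx:
  antiderivative F(x) = -1/(2*log(x)^2).
  F(x) -> 0 as x -> infinity.  int = 0 - F(2) = 1/(2*log(2)^2) < infinity. By the integral test, the series converges.

converges


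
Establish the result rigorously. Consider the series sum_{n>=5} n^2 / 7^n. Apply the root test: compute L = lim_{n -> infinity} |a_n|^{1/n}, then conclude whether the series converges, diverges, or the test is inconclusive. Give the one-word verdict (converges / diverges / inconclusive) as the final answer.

Let a_n denote the general term. Form |a_n|^(1/n) and simplify:
|a_n|^(1/n) = n^(2/n)/7
Take the limit as n -> infinity: L = 1/7.
Since L = 1/7 < 1, the root test implies convergence.

converges


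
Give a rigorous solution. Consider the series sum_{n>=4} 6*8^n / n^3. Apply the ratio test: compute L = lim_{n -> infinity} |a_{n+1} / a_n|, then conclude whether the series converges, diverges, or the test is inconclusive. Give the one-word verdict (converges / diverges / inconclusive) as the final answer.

Let a_n denote the general term. Form the ratio a_{n+1}/a_n and simplify:
a_{n+1}/a_n = 8*n^3/(n + 1)^3
Take the limit as n -> infinity: L = 8.
Since L = 8 > 1 (or L = infinity), the ratio test implies the series diverges.

diverges


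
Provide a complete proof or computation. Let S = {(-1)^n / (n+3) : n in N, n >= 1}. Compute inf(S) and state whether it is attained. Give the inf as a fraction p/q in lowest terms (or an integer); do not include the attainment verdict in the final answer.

Analysis:
- Values: -1/4, 1/5, -1/6, 1/7, -1/8, ...
- Positive terms (even n): 1/(2+3), 1/(4+3), ... decreasing -> max = 1/5 (n=2).
- Negative terms (odd n): -1/(1+3), -1/(3+3), ... increasing -> min = -1/4 (n=1).
- So sup = 1/5 (attained at n=2); inf = -1/4 (attained at n=1).
Conclusion: inf(S) = -1/4, attained in S.

-1/4
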